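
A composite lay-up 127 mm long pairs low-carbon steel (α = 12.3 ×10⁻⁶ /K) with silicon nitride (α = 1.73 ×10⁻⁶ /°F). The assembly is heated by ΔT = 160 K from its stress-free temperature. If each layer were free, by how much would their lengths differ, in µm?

187 µm

silicon nitride: α = 1.73×10⁻⁶/°F × 9/5 = 3.11×10⁻⁶/K.
Δα = |12.3 − 3.11|×10⁻⁶/K = 9.19×10⁻⁶/K.
ΔL_mismatch = Δα·L·ΔT = 9.19×10⁻⁶ × 127.0 mm × 160.0 K = 187 µm.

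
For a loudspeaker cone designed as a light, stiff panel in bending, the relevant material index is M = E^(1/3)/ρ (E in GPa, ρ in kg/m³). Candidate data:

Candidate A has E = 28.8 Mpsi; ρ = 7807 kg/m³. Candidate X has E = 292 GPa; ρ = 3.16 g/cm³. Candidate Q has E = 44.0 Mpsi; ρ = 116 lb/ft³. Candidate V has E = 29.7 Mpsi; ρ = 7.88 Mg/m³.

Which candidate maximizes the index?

In SI units:
  candidate A: E = 198.6 GPa, ρ = 7807 kg/m³
  candidate X: E = 292.0 GPa, ρ = 3160 kg/m³
  candidate Q: E = 303.4 GPa, ρ = 1858 kg/m³
  candidate V: E = 204.8 GPa, ρ = 7880 kg/m³
  candidate Q: M = 3.62×10⁻³
  candidate X: M = 2.10×10⁻³
  candidate V: M = 0.748×10⁻³
  candidate A: M = 0.747×10⁻³
Highest index: candidate Q.

candidate Q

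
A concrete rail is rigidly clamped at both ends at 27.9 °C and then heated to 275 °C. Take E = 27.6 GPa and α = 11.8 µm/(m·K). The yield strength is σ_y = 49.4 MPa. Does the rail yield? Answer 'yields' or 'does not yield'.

yields

ΔT = 247.1 K. Constrained thermal stress σ = E·α·ΔT = 27.60×10³ MPa × 11.8×10⁻⁶ × 247.1 = 80.5 MPa (compressive).
Compare to σ_y = 49.4 MPa: σ ≥ σ_y, so it yields.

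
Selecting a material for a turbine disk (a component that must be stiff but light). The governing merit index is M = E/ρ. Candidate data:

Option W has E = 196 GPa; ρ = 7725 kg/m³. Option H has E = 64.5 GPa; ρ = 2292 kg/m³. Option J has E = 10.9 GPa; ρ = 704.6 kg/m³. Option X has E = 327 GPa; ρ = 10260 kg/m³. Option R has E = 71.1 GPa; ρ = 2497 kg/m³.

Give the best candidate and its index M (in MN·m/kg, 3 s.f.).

option X, M = 31.9 MN·m/kg

Computing M directly (units already consistent):
  option X: M = 31.9 MN·m/kg
  option R: M = 28.5 MN·m/kg
  option H: M = 28.1 MN·m/kg
  option W: M = 25.4 MN·m/kg
  option J: M = 15.5 MN·m/kg
Option X ranks first.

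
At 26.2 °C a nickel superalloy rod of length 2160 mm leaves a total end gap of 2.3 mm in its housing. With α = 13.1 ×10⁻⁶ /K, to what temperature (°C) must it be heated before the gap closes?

α·L₀·ΔT = 2.3 mm ⇒ ΔT = 2.3 / (13.1×10⁻⁶ × 2160.0) = 81.28 K.
T = 26.2 + 81.28 = 107.5 °C.

107 °C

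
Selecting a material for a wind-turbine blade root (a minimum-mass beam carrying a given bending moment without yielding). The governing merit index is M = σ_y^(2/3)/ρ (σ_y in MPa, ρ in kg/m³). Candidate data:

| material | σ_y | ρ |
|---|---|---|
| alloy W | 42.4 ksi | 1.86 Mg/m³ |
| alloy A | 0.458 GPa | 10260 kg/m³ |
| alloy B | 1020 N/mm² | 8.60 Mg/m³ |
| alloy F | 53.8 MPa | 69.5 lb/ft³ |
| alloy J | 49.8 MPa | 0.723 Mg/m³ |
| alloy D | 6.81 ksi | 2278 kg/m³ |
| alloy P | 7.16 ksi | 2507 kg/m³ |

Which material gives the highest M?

After converting to SI:
  alloy W: σ_y = 292.3 MPa, ρ = 1860 kg/m³
  alloy A: σ_y = 458.0 MPa, ρ = 10260 kg/m³
  alloy B: σ_y = 1020 MPa, ρ = 8600 kg/m³
  alloy F: σ_y = 53.80 MPa, ρ = 1113 kg/m³
  alloy J: σ_y = 49.80 MPa, ρ = 723.0 kg/m³
  alloy D: σ_y = 46.95 MPa, ρ = 2278 kg/m³
  alloy P: σ_y = 49.37 MPa, ρ = 2507 kg/m³
  alloy W: M = 23.7×10⁻³
  alloy J: M = 18.7×10⁻³
  alloy F: M = 12.8×10⁻³
  alloy B: M = 11.8×10⁻³
  alloy A: M = 5.79×10⁻³
  alloy D: M = 5.71×10⁻³
  alloy P: M = 5.37×10⁻³
Alloy W ranks first.

alloy W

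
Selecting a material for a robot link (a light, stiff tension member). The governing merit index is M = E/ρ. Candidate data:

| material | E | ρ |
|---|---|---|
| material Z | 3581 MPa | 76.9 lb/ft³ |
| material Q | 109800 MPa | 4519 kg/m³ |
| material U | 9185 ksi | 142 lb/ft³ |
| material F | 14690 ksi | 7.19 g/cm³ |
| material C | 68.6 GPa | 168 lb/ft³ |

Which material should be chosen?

In SI units:
  material Z: E = 3.581 GPa, ρ = 1232 kg/m³
  material Q: E = 109.8 GPa, ρ = 4519 kg/m³
  material U: E = 63.33 GPa, ρ = 2275 kg/m³
  material F: E = 101.3 GPa, ρ = 7190 kg/m³
  material C: E = 68.60 GPa, ρ = 2691 kg/m³
  material U: M = 27.8 MN·m/kg
  material C: M = 25.5 MN·m/kg
  material Q: M = 24.3 MN·m/kg
  material F: M = 14.1 MN·m/kg
  material Z: M = 2.91 MN·m/kg
Material U has the largest M.

material U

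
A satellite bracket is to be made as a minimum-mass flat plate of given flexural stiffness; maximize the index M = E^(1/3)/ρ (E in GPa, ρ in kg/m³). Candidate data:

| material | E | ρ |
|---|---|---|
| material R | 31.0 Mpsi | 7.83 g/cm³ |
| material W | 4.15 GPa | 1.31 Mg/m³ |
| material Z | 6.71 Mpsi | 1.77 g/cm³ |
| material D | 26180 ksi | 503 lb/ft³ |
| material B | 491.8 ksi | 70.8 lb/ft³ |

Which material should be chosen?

Normalizing units and computing the index:
  material R: E = 213.7 GPa, ρ = 7830 kg/m³
  material W: E = 4.150 GPa, ρ = 1310 kg/m³
  material Z: E = 46.26 GPa, ρ = 1770 kg/m³
  material D: E = 180.5 GPa, ρ = 8057 kg/m³
  material B: E = 3.391 GPa, ρ = 1134 kg/m³
  material Z: M = 2.03×10⁻³
  material B: M = 1.32×10⁻³
  material W: M = 1.23×10⁻³
  material R: M = 0.764×10⁻³
  material D: M = 0.701×10⁻³
Highest index: material Z.

material Z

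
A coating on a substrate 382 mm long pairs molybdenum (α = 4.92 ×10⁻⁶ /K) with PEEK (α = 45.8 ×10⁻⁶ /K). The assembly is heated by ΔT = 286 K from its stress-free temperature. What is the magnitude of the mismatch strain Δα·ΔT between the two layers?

0.0117

Δα = |4.92 − 45.8|×10⁻⁶/K = 40.9×10⁻⁶/K.
Mismatch strain = Δα·ΔT = 40.9×10⁻⁶ × 286.0 = 0.0117.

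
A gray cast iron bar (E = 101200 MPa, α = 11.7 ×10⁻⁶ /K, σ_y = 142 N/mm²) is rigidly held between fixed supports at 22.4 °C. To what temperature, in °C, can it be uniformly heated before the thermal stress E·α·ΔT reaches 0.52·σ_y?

E = 101200 MPa = 101.2 GPa.
σ_y = 142 N/mm² = 142.0 MPa.
E·α·ΔT = 73.84 MPa ⇒ ΔT = 73.84 / (101.2×10³ × 11.7×10⁻⁶) = 62.36 K.
T = 22.4 + 62.36 = 84.76 °C.

84.8 °C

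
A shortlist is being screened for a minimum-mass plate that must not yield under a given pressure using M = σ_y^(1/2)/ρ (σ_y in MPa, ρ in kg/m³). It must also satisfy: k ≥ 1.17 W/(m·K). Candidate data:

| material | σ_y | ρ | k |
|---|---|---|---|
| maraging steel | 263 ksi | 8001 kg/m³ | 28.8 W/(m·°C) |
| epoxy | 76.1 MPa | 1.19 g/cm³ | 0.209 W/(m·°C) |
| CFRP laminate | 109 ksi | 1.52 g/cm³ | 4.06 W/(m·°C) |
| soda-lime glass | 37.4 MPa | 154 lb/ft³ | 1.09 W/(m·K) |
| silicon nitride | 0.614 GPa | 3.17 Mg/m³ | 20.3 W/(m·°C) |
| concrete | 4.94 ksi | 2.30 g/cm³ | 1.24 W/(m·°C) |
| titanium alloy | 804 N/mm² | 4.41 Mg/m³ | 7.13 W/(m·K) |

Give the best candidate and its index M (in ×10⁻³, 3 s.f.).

Screen on constraints: k ≥ 1.17 W/(m·K). Survivors: maraging steel, CFRP laminate, silicon nitride, concrete, titanium alloy.
Normalizing units and computing the index:
  maraging steel: σ_y = 1813 MPa, ρ = 8001 kg/m³
  CFRP laminate: σ_y = 751.5 MPa, ρ = 1520 kg/m³
  silicon nitride: σ_y = 614.0 MPa, ρ = 3170 kg/m³
  concrete: σ_y = 34.06 MPa, ρ = 2300 kg/m³
  titanium alloy: σ_y = 804.0 MPa, ρ = 4410 kg/m³
  CFRP laminate: M = 18.0×10⁻³
  silicon nitride: M = 7.82×10⁻³
  titanium alloy: M = 6.43×10⁻³
  maraging steel: M = 5.32×10⁻³
  concrete: M = 2.54×10⁻³
CFRP laminate has the largest M.

CFRP laminate, M = 18.0×10⁻³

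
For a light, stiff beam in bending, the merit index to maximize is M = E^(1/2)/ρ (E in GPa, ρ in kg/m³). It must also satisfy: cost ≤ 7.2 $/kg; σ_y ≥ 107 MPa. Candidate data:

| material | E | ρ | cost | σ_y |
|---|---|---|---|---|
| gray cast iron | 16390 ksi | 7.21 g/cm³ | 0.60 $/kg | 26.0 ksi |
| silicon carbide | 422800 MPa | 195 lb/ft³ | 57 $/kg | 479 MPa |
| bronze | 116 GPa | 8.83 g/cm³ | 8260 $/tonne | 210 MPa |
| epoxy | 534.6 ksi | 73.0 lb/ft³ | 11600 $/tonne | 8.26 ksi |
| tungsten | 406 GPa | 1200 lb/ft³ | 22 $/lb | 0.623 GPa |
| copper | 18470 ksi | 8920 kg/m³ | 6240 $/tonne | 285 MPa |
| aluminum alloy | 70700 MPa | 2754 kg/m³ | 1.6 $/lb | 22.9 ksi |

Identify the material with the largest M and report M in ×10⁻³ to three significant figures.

Screen on constraints: cost ≤ 7.2 $/kg; σ_y ≥ 107 MPa. Survivors: gray cast iron, copper, aluminum alloy.
Convert each candidate to consistent units, then evaluate M:
  gray cast iron: E = 113.0 GPa, ρ = 7210 kg/m³
  copper: E = 127.3 GPa, ρ = 8920 kg/m³
  aluminum alloy: E = 70.70 GPa, ρ = 2754 kg/m³
  aluminum alloy: M = 3.05×10⁻³
  gray cast iron: M = 1.47×10⁻³
  copper: M = 1.27×10⁻³
Aluminum alloy ranks first.

aluminum alloy, M = 3.05×10⁻³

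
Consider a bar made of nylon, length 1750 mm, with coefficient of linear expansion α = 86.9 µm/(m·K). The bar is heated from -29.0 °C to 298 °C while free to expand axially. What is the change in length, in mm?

ΔT = 298 − (-29.0) = 327.0 K.
ΔL = α·L₀·ΔT = 86.9×10⁻⁶ × 1750 mm × 327.0 K = 49.7 mm.

49.7 mm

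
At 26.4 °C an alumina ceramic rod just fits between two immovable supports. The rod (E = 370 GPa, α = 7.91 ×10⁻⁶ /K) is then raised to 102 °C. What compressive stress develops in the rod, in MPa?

221 MPa

ΔT = 75.60 K. Constrained thermal stress σ = E·α·ΔT = 370.0×10³ MPa × 7.91×10⁻⁶ × 75.60 = 221 MPa (compressive).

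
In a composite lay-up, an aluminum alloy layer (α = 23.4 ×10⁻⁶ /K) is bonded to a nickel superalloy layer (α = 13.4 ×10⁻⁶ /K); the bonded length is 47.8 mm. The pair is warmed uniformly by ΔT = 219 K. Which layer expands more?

α(aluminum alloy) = 23.4×10⁻⁶/K vs α(nickel superalloy) = 13.4×10⁻⁶/K.
Higher α expands more for the same ΔT: aluminum alloy.

aluminum alloy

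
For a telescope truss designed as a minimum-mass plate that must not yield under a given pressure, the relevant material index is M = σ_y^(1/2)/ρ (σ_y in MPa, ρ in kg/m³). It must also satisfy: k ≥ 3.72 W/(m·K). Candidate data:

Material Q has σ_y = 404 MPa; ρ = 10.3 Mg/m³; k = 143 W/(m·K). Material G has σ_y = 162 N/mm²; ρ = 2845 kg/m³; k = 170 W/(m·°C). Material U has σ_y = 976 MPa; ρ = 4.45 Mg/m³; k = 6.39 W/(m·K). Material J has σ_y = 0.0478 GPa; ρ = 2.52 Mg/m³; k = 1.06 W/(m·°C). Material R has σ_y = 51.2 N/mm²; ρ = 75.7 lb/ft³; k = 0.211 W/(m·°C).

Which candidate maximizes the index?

material U

Screen on constraints: k ≥ 3.72 W/(m·K). Survivors: material Q, material G, material U.
Normalizing units and computing the index:
  material Q: σ_y = 404.0 MPa, ρ = 10300 kg/m³
  material G: σ_y = 162.0 MPa, ρ = 2845 kg/m³
  material U: σ_y = 976.0 MPa, ρ = 4450 kg/m³
  material U: M = 7.02×10⁻³
  material G: M = 4.47×10⁻³
  material Q: M = 1.95×10⁻³
The maximum is for material U.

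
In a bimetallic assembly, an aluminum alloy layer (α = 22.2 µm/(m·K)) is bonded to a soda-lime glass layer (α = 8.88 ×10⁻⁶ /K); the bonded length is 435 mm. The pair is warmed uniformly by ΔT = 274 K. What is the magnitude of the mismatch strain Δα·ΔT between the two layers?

Δα = |22.2 − 8.88|×10⁻⁶/K = 13.3×10⁻⁶/K.
Mismatch strain = Δα·ΔT = 13.3×10⁻⁶ × 274.0 = 3.65×10⁻³.

3.65×10⁻³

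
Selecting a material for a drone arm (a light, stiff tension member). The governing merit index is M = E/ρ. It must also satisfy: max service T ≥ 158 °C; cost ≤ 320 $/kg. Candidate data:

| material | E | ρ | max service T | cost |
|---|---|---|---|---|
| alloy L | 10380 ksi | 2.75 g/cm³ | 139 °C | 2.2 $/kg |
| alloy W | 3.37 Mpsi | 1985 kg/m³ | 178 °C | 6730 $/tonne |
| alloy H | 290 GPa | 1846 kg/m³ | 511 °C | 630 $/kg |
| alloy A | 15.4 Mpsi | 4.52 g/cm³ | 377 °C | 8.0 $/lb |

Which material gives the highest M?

alloy A

Screen on constraints: max service T ≥ 158 °C; cost ≤ 320 $/kg. Survivors: alloy W, alloy A.
Normalizing units and computing the index:
  alloy W: E = 23.24 GPa, ρ = 1985 kg/m³
  alloy A: E = 106.2 GPa, ρ = 4520 kg/m³
  alloy A: M = 23.5 MN·m/kg
  alloy W: M = 11.7 MN·m/kg
The maximum is for alloy A.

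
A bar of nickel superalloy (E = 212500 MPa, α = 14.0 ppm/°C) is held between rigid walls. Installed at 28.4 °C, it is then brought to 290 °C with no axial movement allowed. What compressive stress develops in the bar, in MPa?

778 MPa

E = 212500 MPa = 212.5 GPa.
ΔT = 261.6 K. Constrained thermal stress σ = E·α·ΔT = 212.5×10³ MPa × 14.0×10⁻⁶ × 261.6 = 778 MPa (compressive).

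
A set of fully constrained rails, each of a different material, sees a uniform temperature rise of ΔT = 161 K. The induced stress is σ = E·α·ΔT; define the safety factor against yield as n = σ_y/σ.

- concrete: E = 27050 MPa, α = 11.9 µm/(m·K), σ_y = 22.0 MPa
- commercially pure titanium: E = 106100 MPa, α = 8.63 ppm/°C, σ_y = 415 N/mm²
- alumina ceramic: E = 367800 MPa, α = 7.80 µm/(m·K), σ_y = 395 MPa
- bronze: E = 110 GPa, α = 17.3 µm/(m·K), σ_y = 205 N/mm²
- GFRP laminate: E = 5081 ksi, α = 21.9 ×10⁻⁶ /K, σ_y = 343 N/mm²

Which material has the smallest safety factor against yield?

concrete

Converting E to GPa, α to ×10⁻⁶/K, σ_y to MPa, then σ and n for each:
  concrete: E = 27.05, α = 11.9, σ_y = 22.00 → σ = 51.8 MPa, n = 0.425
  commercially pure titanium: E = 106.1, α = 8.63, σ_y = 415.0 → σ = 147 MPa, n = 2.82
  alumina ceramic: E = 367.8, α = 7.80, σ_y = 395.0 → σ = 462 MPa, n = 0.855
  bronze: E = 110.0, α = 17.3, σ_y = 205.0 → σ = 306 MPa, n = 0.669
  GFRP laminate: E = 35.03, α = 21.9, σ_y = 343.0 → σ = 124 MPa, n = 2.78
Concrete has the lowest safety factor, n = 0.425.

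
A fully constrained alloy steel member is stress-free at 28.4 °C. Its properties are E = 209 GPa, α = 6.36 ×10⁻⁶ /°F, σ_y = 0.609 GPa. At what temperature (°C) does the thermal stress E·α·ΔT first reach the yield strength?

283 °C

α = 6.36×10⁻⁶/°F × 9/5 = 11.4×10⁻⁶/K.
σ_y = 0.609 GPa = 609.0 MPa.
E·α·ΔT = 609.0 MPa ⇒ ΔT = 609.0 / (209.0×10³ × 11.4×10⁻⁶) = 254.5 K.
T = 28.4 + 254.5 = 282.9 °C.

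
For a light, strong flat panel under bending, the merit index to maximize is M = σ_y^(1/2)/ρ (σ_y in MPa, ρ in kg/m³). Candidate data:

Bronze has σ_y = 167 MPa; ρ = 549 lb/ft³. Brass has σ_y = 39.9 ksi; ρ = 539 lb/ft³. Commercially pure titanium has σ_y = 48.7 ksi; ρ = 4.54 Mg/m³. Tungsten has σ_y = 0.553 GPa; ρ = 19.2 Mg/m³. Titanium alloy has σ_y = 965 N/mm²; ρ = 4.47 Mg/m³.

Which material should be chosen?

Normalizing units and computing the index:
  bronze: σ_y = 167.0 MPa, ρ = 8794 kg/m³
  brass: σ_y = 275.1 MPa, ρ = 8634 kg/m³
  commercially pure titanium: σ_y = 335.8 MPa, ρ = 4540 kg/m³
  tungsten: σ_y = 553.0 MPa, ρ = 19200 kg/m³
  titanium alloy: σ_y = 965.0 MPa, ρ = 4470 kg/m³
  titanium alloy: M = 6.95×10⁻³
  commercially pure titanium: M = 4.04×10⁻³
  brass: M = 1.92×10⁻³
  bronze: M = 1.47×10⁻³
  tungsten: M = 1.22×10⁻³
Highest index: titanium alloy.

titanium alloy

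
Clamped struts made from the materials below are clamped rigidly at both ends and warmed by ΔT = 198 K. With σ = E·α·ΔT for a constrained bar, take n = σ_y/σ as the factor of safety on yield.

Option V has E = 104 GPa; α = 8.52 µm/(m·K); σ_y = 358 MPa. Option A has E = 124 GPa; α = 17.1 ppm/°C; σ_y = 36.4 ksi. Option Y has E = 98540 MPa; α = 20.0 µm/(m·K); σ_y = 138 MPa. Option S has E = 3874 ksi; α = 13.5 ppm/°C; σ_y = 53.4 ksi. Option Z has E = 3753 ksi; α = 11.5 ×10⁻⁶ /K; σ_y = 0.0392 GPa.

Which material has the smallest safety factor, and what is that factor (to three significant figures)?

Per material, after unit conversion:
  option V: E = 104.0, α = 8.52, σ_y = 358.0 → σ = 175 MPa, n = 2.04
  option A: E = 124.0, α = 17.1, σ_y = 251.0 → σ = 420 MPa, n = 0.598
  option Y: E = 98.54, α = 20.0, σ_y = 138.0 → σ = 390 MPa, n = 0.354
  option S: E = 26.71, α = 13.5, σ_y = 368.2 → σ = 71.4 MPa, n = 5.16
  option Z: E = 25.88, α = 11.5, σ_y = 39.20 → σ = 58.9 MPa, n = 0.665
Option Y has the lowest safety factor, n = 0.354.

option Y, n = 0.354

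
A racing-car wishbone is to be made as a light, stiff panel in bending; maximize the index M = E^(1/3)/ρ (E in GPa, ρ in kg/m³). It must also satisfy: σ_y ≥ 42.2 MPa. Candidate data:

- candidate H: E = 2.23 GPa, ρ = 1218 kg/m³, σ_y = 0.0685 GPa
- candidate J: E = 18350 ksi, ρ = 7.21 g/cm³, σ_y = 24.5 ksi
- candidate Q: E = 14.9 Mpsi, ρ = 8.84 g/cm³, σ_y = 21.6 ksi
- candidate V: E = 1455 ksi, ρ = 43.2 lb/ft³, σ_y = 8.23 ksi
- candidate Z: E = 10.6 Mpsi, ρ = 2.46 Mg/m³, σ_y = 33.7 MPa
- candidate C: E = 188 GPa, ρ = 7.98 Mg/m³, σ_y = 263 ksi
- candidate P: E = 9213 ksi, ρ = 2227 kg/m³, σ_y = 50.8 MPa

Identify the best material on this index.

candidate V

Screen on constraints: σ_y ≥ 42.2 MPa. Survivors: candidate H, candidate J, candidate Q, candidate V, candidate C, candidate P.
After converting to SI:
  candidate H: E = 2.230 GPa, ρ = 1218 kg/m³
  candidate J: E = 126.5 GPa, ρ = 7210 kg/m³
  candidate Q: E = 102.7 GPa, ρ = 8840 kg/m³
  candidate V: E = 10.03 GPa, ρ = 692.0 kg/m³
  candidate C: E = 188.0 GPa, ρ = 7980 kg/m³
  candidate P: E = 63.52 GPa, ρ = 2227 kg/m³
  candidate V: M = 3.12×10⁻³
  candidate P: M = 1.79×10⁻³
  candidate H: M = 1.07×10⁻³
  candidate C: M = 0.718×10⁻³
  candidate J: M = 0.696×10⁻³
  candidate Q: M = 0.530×10⁻³
Candidate V ranks first.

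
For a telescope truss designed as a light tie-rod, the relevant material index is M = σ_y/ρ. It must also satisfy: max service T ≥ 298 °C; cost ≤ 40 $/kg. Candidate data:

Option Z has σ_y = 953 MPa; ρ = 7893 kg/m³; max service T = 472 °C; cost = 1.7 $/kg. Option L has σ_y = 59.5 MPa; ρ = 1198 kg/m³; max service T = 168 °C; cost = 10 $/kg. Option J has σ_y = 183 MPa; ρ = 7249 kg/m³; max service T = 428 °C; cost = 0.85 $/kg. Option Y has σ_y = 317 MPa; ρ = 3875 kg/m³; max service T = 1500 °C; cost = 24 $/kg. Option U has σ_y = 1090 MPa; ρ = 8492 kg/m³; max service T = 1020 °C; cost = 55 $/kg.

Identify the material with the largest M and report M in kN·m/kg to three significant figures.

Screen on constraints: max service T ≥ 298 °C; cost ≤ 40 $/kg. Survivors: option Z, option J, option Y.
Computing M directly (units already consistent):
  option Z: M = 121 kN·m/kg
  option Y: M = 81.8 kN·m/kg
  option J: M = 25.2 kN·m/kg
Highest index: option Z.

option Z, M = 121 kN·m/kg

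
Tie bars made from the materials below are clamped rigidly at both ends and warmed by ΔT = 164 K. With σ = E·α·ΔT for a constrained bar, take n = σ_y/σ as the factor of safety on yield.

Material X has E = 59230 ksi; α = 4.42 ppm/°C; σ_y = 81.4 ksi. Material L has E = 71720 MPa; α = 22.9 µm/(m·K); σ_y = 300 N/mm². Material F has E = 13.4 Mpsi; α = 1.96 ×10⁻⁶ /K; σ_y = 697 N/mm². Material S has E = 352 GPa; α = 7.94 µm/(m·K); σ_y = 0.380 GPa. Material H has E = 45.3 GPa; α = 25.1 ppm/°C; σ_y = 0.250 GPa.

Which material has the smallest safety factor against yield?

material S

With everything in SI (GPa, ×10⁻⁶/K, MPa):
  material X: E = 408.4, α = 4.42, σ_y = 561.2 → σ = 296 MPa, n = 1.90
  material L: E = 71.72, α = 22.9, σ_y = 300.0 → σ = 269 MPa, n = 1.11
  material F: E = 92.39, α = 1.96, σ_y = 697.0 → σ = 29.7 MPa, n = 23.5
  material S: E = 352.0, α = 7.94, σ_y = 380.0 → σ = 458 MPa, n = 0.829
  material H: E = 45.30, α = 25.1, σ_y = 250.0 → σ = 186 MPa, n = 1.34
The minimum is material S at n = 0.829.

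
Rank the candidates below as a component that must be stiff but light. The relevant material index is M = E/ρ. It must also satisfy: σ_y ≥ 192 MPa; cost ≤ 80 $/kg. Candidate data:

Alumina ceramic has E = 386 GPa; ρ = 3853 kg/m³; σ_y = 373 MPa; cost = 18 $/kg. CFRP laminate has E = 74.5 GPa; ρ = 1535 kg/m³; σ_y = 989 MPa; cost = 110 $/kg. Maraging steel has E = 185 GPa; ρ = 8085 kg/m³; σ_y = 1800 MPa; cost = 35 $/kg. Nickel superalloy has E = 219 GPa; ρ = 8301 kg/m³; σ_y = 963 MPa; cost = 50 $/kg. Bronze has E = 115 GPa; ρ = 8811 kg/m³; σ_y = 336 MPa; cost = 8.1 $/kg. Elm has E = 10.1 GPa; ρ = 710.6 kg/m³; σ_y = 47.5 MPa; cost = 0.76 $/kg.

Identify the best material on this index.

alumina ceramic

Screen on constraints: σ_y ≥ 192 MPa; cost ≤ 80 $/kg. Survivors: alumina ceramic, maraging steel, nickel superalloy, bronze.
Evaluate M for each candidate:
  alumina ceramic: M = 100 MN·m/kg
  nickel superalloy: M = 26.4 MN·m/kg
  maraging steel: M = 22.9 MN·m/kg
  bronze: M = 13.1 MN·m/kg
Alumina ceramic has the largest M.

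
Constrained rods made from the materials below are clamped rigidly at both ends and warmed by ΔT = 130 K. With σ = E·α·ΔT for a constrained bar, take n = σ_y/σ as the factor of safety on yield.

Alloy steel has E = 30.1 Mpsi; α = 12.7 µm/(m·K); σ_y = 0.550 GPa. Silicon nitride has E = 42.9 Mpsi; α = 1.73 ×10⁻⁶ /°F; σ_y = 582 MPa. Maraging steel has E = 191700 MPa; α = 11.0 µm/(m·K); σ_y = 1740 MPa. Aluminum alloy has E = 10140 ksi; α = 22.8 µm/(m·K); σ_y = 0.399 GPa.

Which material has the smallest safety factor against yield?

In consistent units (E in GPa, α in ×10⁻⁶/K, σ_y in MPa):
  alloy steel: E = 207.5, α = 12.7, σ_y = 550.0 → σ = 343 MPa, n = 1.61
  silicon nitride: E = 295.8, α = 3.11, σ_y = 582.0 → σ = 120 MPa, n = 4.86
  maraging steel: E = 191.7, α = 11.0, σ_y = 1740 → σ = 274 MPa, n = 6.35
  aluminum alloy: E = 69.91, α = 22.8, σ_y = 399.0 → σ = 207 MPa, n = 1.93
Smallest n: alloy steel with n = 1.61.

alloy steel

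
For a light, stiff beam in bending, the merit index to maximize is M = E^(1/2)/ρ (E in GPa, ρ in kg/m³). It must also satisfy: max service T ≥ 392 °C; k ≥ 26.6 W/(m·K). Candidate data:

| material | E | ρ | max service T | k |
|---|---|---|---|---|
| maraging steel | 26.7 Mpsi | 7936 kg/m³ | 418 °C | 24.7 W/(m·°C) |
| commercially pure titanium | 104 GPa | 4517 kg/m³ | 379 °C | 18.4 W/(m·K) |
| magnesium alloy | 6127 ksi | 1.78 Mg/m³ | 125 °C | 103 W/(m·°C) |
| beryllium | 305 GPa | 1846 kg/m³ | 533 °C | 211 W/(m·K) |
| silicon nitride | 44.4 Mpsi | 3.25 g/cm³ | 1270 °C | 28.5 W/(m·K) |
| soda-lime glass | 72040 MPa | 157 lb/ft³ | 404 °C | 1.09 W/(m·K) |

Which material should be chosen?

beryllium

Screen on constraints: max service T ≥ 392 °C; k ≥ 26.6 W/(m·K). Survivors: beryllium, silicon nitride.
Convert each candidate to consistent units, then evaluate M:
  beryllium: E = 305.0 GPa, ρ = 1846 kg/m³
  silicon nitride: E = 306.1 GPa, ρ = 3250 kg/m³
  beryllium: M = 9.46×10⁻³
  silicon nitride: M = 5.38×10⁻³
The maximum is for beryllium.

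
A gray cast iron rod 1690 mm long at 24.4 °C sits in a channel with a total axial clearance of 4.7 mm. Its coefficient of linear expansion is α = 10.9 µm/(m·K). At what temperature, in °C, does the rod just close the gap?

280 °C

α·L₀·ΔT = 4.7 mm ⇒ ΔT = 4.7 / (10.9×10⁻⁶ × 1690.0) = 255.1 K.
T = 24.4 + 255.1 = 279.5 °C.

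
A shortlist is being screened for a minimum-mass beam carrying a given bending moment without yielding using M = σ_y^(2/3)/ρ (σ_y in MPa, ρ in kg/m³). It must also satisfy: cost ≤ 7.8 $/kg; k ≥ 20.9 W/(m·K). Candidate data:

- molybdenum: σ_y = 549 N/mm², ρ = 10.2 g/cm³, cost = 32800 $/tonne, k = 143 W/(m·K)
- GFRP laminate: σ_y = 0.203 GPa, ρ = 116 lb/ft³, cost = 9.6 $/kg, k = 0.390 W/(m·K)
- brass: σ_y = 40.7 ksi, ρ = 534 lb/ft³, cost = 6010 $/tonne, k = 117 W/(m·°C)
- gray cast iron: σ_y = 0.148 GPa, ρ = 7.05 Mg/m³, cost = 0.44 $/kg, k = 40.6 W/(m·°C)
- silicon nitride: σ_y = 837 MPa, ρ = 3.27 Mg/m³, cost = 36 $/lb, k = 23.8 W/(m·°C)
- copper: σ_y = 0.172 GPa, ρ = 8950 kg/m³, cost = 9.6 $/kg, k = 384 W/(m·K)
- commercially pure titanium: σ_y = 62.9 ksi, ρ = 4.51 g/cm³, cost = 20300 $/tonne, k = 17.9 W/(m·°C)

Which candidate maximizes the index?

Screen on constraints: cost ≤ 7.8 $/kg; k ≥ 20.9 W/(m·K). Survivors: brass, gray cast iron.
Normalizing units and computing the index:
  brass: σ_y = 280.6 MPa, ρ = 8554 kg/m³
  gray cast iron: σ_y = 148.0 MPa, ρ = 7050 kg/m³
  brass: M = 5.01×10⁻³
  gray cast iron: M = 3.97×10⁻³
The maximum is for brass.

brass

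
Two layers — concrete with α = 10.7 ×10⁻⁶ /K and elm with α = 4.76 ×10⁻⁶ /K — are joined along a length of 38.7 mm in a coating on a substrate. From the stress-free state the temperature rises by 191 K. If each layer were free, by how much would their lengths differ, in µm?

43.9 µm

Δα = |10.7 − 4.76|×10⁻⁶/K = 5.94×10⁻⁶/K.
ΔL_mismatch = Δα·L·ΔT = 5.94×10⁻⁶ × 38.7 mm × 191.0 K = 43.9 µm.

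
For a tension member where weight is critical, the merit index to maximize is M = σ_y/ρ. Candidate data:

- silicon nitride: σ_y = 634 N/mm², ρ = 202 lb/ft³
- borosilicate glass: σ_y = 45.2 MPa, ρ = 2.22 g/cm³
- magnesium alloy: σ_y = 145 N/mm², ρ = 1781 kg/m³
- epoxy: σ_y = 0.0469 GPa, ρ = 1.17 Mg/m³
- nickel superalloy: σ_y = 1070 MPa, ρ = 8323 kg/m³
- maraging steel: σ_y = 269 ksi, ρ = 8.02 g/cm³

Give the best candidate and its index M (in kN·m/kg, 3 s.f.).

maraging steel, M = 231 kN·m/kg

Putting every candidate on a common basis:
  silicon nitride: σ_y = 634.0 MPa, ρ = 3236 kg/m³
  borosilicate glass: σ_y = 45.20 MPa, ρ = 2220 kg/m³
  magnesium alloy: σ_y = 145.0 MPa, ρ = 1781 kg/m³
  epoxy: σ_y = 46.90 MPa, ρ = 1170 kg/m³
  nickel superalloy: σ_y = 1070 MPa, ρ = 8323 kg/m³
  maraging steel: σ_y = 1855 MPa, ρ = 8020 kg/m³
  maraging steel: M = 231 kN·m/kg
  silicon nitride: M = 196 kN·m/kg
  nickel superalloy: M = 129 kN·m/kg
  magnesium alloy: M = 81.4 kN·m/kg
  epoxy: M = 40.1 kN·m/kg
  borosilicate glass: M = 20.4 kN·m/kg
Maraging steel has the largest M.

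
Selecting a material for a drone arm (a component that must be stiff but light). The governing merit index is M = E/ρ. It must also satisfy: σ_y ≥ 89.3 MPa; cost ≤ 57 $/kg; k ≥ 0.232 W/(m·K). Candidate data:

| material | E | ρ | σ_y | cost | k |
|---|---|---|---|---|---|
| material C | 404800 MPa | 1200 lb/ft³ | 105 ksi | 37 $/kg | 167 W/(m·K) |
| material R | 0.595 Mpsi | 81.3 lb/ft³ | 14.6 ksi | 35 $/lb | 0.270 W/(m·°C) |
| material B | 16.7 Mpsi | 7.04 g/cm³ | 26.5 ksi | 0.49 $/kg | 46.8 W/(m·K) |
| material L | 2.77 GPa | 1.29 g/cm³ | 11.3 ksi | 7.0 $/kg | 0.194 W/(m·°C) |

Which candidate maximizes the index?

Screen on constraints: σ_y ≥ 89.3 MPa; cost ≤ 57 $/kg; k ≥ 0.232 W/(m·K). Survivors: material C, material B.
After converting to SI:
  material C: E = 404.8 GPa, ρ = 19220 kg/m³
  material B: E = 115.1 GPa, ρ = 7040 kg/m³
  material C: M = 21.1 MN·m/kg
  material B: M = 16.4 MN·m/kg
Highest index: material C.

material C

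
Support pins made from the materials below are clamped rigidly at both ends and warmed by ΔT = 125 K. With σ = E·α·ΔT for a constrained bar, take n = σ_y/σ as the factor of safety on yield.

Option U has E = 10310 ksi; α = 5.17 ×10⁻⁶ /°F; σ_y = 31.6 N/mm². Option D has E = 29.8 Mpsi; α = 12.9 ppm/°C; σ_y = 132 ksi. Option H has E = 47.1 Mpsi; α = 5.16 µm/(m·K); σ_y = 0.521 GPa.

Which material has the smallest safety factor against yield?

With everything in SI (GPa, ×10⁻⁶/K, MPa):
  option U: E = 71.08, α = 9.31, σ_y = 31.60 → σ = 82.7 MPa, n = 0.382
  option D: E = 205.5, α = 12.9, σ_y = 910.1 → σ = 331 MPa, n = 2.75
  option H: E = 324.7, α = 5.16, σ_y = 521.0 → σ = 209 MPa, n = 2.49
Smallest n: option U with n = 0.382.

option U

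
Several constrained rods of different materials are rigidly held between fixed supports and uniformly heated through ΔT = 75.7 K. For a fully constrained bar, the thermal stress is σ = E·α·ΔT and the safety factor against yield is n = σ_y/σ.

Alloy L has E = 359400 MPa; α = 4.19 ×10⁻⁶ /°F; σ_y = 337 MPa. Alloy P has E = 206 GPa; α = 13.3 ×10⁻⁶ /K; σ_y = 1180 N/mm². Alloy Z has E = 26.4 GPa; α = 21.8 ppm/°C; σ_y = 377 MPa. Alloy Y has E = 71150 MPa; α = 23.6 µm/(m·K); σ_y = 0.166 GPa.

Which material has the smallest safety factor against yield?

With everything in SI (GPa, ×10⁻⁶/K, MPa):
  alloy L: E = 359.4, α = 7.54, σ_y = 337.0 → σ = 205 MPa, n = 1.64
  alloy P: E = 206.0, α = 13.3, σ_y = 1180 → σ = 207 MPa, n = 5.69
  alloy Z: E = 26.40, α = 21.8, σ_y = 377.0 → σ = 43.6 MPa, n = 8.65
  alloy Y: E = 71.15, α = 23.6, σ_y = 166.0 → σ = 127 MPa, n = 1.31
Alloy Y has the lowest safety factor, n = 1.31.

alloy Y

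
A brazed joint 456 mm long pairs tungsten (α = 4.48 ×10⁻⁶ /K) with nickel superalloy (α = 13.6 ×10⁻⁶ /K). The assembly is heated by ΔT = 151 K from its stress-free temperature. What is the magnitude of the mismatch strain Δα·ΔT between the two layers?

1.38×10⁻³

Δα = |4.48 − 13.6|×10⁻⁶/K = 9.12×10⁻⁶/K.
Mismatch strain = Δα·ΔT = 9.12×10⁻⁶ × 151.0 = 1.38×10⁻³.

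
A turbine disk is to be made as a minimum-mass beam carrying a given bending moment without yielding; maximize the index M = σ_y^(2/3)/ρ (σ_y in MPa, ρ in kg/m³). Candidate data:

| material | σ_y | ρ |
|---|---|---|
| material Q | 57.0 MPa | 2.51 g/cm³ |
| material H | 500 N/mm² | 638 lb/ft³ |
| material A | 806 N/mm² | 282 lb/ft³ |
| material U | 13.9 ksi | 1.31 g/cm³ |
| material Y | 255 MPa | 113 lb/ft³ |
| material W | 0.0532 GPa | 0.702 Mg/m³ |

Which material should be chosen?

Putting every candidate on a common basis:
  material Q: σ_y = 57.00 MPa, ρ = 2510 kg/m³
  material H: σ_y = 500.0 MPa, ρ = 10220 kg/m³
  material A: σ_y = 806.0 MPa, ρ = 4517 kg/m³
  material U: σ_y = 95.84 MPa, ρ = 1310 kg/m³
  material Y: σ_y = 255.0 MPa, ρ = 1810 kg/m³
  material W: σ_y = 53.20 MPa, ρ = 702.0 kg/m³
  material Y: M = 22.2×10⁻³
  material W: M = 20.1×10⁻³
  material A: M = 19.2×10⁻³
  material U: M = 16.0×10⁻³
  material H: M = 6.16×10⁻³
  material Q: M = 5.90×10⁻³
Material Y has the largest M.

material Y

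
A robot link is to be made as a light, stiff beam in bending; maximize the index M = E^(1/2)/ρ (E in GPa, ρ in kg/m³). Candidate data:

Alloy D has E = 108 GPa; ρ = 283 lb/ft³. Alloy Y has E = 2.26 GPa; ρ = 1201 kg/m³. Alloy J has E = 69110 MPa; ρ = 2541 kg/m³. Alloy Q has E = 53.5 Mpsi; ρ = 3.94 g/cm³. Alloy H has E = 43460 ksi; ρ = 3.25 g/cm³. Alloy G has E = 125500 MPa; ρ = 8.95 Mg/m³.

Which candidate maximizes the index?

alloy H

Normalizing units and computing the index:
  alloy D: E = 108.0 GPa, ρ = 4533 kg/m³
  alloy Y: E = 2.260 GPa, ρ = 1201 kg/m³
  alloy J: E = 69.11 GPa, ρ = 2541 kg/m³
  alloy Q: E = 368.9 GPa, ρ = 3940 kg/m³
  alloy H: E = 299.6 GPa, ρ = 3250 kg/m³
  alloy G: E = 125.5 GPa, ρ = 8950 kg/m³
  alloy H: M = 5.33×10⁻³
  alloy Q: M = 4.87×10⁻³
  alloy J: M = 3.27×10⁻³
  alloy D: M = 2.29×10⁻³
  alloy Y: M = 1.25×10⁻³
  alloy G: M = 1.25×10⁻³
Highest index: alloy H.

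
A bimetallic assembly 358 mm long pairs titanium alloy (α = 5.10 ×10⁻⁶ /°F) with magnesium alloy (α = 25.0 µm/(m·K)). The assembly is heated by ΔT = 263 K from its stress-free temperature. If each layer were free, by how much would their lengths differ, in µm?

1490 µm

titanium alloy: α = 5.10×10⁻⁶/°F × 9/5 = 9.18×10⁻⁶/K.
Δα = |9.18 − 25.0|×10⁻⁶/K = 15.8×10⁻⁶/K.
ΔL_mismatch = Δα·L·ΔT = 15.8×10⁻⁶ × 358.0 mm × 263.0 K = 1490 µm.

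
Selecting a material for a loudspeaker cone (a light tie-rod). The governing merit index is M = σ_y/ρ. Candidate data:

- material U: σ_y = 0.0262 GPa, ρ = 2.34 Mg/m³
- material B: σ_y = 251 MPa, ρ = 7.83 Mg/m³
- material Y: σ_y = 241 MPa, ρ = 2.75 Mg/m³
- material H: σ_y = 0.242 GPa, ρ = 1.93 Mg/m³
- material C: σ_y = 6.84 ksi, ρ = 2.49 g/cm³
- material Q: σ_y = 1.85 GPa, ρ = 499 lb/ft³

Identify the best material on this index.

Putting every candidate on a common basis:
  material U: σ_y = 26.20 MPa, ρ = 2340 kg/m³
  material B: σ_y = 251.0 MPa, ρ = 7830 kg/m³
  material Y: σ_y = 241.0 MPa, ρ = 2750 kg/m³
  material H: σ_y = 242.0 MPa, ρ = 1930 kg/m³
  material C: σ_y = 47.16 MPa, ρ = 2490 kg/m³
  material Q: σ_y = 1850 MPa, ρ = 7993 kg/m³
  material Q: M = 231 kN·m/kg
  material H: M = 125 kN·m/kg
  material Y: M = 87.6 kN·m/kg
  material B: M = 32.1 kN·m/kg
  material C: M = 18.9 kN·m/kg
  material U: M = 11.2 kN·m/kg
Highest index: material Q.

material Q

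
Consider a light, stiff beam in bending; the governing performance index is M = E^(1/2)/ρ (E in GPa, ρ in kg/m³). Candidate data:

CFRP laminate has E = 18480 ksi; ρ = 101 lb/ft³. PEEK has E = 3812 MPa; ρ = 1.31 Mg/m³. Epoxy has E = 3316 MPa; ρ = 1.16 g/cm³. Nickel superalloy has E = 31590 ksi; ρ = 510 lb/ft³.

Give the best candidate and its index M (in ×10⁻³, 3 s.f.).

CFRP laminate, M = 6.98×10⁻³

In SI units:
  CFRP laminate: E = 127.4 GPa, ρ = 1618 kg/m³
  PEEK: E = 3.812 GPa, ρ = 1310 kg/m³
  epoxy: E = 3.316 GPa, ρ = 1160 kg/m³
  nickel superalloy: E = 217.8 GPa, ρ = 8169 kg/m³
  CFRP laminate: M = 6.98×10⁻³
  nickel superalloy: M = 1.81×10⁻³
  epoxy: M = 1.57×10⁻³
  PEEK: M = 1.49×10⁻³
CFRP laminate ranks first.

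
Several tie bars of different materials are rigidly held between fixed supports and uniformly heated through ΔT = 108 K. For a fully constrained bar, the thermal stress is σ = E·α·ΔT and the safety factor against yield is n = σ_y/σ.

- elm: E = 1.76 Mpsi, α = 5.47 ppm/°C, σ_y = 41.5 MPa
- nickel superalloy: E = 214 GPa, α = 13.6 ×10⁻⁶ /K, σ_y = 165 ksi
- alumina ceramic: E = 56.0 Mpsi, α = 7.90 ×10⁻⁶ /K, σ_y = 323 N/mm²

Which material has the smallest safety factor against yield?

With everything in SI (GPa, ×10⁻⁶/K, MPa):
  elm: E = 12.13, α = 5.47, σ_y = 41.50 → σ = 7.17 MPa, n = 5.79
  nickel superalloy: E = 214.0, α = 13.6, σ_y = 1138 → σ = 314 MPa, n = 3.62
  alumina ceramic: E = 386.1, α = 7.90, σ_y = 323.0 → σ = 329 MPa, n = 0.980
Alumina ceramic has the lowest safety factor, n = 0.980.

alumina ceramic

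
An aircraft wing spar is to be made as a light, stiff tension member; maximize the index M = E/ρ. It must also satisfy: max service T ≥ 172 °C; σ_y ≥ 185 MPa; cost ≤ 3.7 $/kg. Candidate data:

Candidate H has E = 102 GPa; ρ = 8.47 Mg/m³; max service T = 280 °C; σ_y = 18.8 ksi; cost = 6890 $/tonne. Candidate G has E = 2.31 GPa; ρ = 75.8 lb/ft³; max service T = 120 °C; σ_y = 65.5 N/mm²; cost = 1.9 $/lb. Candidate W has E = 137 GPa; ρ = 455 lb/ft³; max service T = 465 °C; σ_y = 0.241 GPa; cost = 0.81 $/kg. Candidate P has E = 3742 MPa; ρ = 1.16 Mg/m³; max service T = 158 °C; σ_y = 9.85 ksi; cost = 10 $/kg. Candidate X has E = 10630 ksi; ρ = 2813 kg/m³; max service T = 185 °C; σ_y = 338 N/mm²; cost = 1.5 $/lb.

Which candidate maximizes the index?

candidate X

Screen on constraints: max service T ≥ 172 °C; σ_y ≥ 185 MPa; cost ≤ 3.7 $/kg. Survivors: candidate W, candidate X.
After converting to SI:
  candidate W: E = 137.0 GPa, ρ = 7288 kg/m³
  candidate X: E = 73.29 GPa, ρ = 2813 kg/m³
  candidate X: M = 26.1 MN·m/kg
  candidate W: M = 18.8 MN·m/kg
The maximum is for candidate X.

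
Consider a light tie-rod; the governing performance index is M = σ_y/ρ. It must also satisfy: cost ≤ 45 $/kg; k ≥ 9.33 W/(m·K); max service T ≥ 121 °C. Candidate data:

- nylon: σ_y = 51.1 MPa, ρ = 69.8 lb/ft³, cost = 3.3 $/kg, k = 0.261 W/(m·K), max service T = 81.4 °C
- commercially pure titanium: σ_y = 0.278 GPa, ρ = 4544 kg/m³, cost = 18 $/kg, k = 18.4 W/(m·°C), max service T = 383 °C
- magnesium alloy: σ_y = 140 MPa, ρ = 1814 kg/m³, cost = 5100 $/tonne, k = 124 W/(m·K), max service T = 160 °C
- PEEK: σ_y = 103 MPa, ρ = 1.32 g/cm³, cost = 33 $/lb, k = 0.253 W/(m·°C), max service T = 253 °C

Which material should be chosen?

Screen on constraints: cost ≤ 45 $/kg; k ≥ 9.33 W/(m·K); max service T ≥ 121 °C. Survivors: commercially pure titanium, magnesium alloy.
In SI units:
  commercially pure titanium: σ_y = 278.0 MPa, ρ = 4544 kg/m³
  magnesium alloy: σ_y = 140.0 MPa, ρ = 1814 kg/m³
  magnesium alloy: M = 77.2 kN·m/kg
  commercially pure titanium: M = 61.2 kN·m/kg
Magnesium alloy has the largest M.

magnesium alloy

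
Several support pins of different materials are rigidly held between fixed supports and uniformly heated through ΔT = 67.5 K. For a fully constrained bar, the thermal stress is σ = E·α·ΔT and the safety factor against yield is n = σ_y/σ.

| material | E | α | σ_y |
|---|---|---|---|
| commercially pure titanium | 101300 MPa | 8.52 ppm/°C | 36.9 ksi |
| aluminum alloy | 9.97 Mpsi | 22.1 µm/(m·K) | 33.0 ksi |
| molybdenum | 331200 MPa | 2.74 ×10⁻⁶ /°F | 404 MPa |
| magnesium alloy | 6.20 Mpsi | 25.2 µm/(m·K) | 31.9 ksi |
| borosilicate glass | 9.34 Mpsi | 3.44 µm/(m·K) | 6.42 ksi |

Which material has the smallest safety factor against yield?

With everything in SI (GPa, ×10⁻⁶/K, MPa):
  commercially pure titanium: E = 101.3, α = 8.52, σ_y = 254.4 → σ = 58.3 MPa, n = 4.37
  aluminum alloy: E = 68.74, α = 22.1, σ_y = 227.5 → σ = 103 MPa, n = 2.22
  molybdenum: E = 331.2, α = 4.93, σ_y = 404.0 → σ = 110 MPa, n = 3.66
  magnesium alloy: E = 42.75, α = 25.2, σ_y = 219.9 → σ = 72.7 MPa, n = 3.02
  borosilicate glass: E = 64.40, α = 3.44, σ_y = 44.26 → σ = 15.0 MPa, n = 2.96
The minimum is aluminum alloy at n = 2.22.

aluminum alloy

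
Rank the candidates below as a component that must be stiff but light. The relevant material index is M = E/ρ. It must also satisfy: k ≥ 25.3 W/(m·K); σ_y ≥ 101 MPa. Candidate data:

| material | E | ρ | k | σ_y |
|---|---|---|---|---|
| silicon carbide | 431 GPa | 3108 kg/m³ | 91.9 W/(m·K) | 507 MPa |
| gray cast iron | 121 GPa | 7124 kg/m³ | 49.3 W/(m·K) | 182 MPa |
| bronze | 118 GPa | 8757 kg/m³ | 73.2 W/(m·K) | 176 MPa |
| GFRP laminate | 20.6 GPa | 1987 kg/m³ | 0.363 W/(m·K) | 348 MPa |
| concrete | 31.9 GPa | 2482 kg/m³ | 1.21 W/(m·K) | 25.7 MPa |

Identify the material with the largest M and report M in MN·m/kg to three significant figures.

Screen on constraints: k ≥ 25.3 W/(m·K); σ_y ≥ 101 MPa. Survivors: silicon carbide, gray cast iron, bronze.
Per-candidate index values:
  silicon carbide: M = 139 MN·m/kg
  gray cast iron: M = 17.0 MN·m/kg
  bronze: M = 13.5 MN·m/kg
The maximum is for silicon carbide.

silicon carbide, M = 139 MN·m/kg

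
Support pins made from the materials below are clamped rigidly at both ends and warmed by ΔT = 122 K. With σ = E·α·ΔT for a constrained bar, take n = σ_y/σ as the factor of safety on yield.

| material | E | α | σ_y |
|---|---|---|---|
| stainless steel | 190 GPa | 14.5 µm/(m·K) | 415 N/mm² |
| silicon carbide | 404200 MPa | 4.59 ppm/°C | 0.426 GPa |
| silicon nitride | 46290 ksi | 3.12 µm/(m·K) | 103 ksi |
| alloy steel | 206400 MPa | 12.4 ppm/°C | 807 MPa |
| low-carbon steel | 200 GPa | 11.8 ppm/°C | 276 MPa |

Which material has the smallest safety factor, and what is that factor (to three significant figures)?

low-carbon steel, n = 0.959

In consistent units (E in GPa, α in ×10⁻⁶/K, σ_y in MPa):
  stainless steel: E = 190.0, α = 14.5, σ_y = 415.0 → σ = 336 MPa, n = 1.23
  silicon carbide: E = 404.2, α = 4.59, σ_y = 426.0 → σ = 226 MPa, n = 1.88
  silicon nitride: E = 319.2, α = 3.12, σ_y = 710.2 → σ = 121 MPa, n = 5.85
  alloy steel: E = 206.4, α = 12.4, σ_y = 807.0 → σ = 312 MPa, n = 2.58
  low-carbon steel: E = 200.0, α = 11.8, σ_y = 276.0 → σ = 288 MPa, n = 0.959
Smallest n: low-carbon steel with n = 0.959.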